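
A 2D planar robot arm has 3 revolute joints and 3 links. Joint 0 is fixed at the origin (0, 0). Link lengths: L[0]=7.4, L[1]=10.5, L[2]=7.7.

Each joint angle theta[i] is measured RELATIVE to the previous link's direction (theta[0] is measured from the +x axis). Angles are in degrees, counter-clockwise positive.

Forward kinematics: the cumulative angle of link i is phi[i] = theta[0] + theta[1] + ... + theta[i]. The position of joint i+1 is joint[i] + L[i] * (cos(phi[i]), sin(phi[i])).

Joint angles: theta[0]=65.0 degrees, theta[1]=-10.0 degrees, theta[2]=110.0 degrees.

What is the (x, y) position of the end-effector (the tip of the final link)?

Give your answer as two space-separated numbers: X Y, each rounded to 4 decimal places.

Answer: 1.7123 17.3007

Derivation:
joint[0] = (0.0000, 0.0000)  (base)
link 0: phi[0] = 65 = 65 deg
  cos(65 deg) = 0.4226, sin(65 deg) = 0.9063
  joint[1] = (0.0000, 0.0000) + 7.4 * (0.4226, 0.9063) = (0.0000 + 3.1274, 0.0000 + 6.7067) = (3.1274, 6.7067)
link 1: phi[1] = 65 + -10 = 55 deg
  cos(55 deg) = 0.5736, sin(55 deg) = 0.8192
  joint[2] = (3.1274, 6.7067) + 10.5 * (0.5736, 0.8192) = (3.1274 + 6.0226, 6.7067 + 8.6011) = (9.1499, 15.3078)
link 2: phi[2] = 65 + -10 + 110 = 165 deg
  cos(165 deg) = -0.9659, sin(165 deg) = 0.2588
  joint[3] = (9.1499, 15.3078) + 7.7 * (-0.9659, 0.2588) = (9.1499 + -7.4376, 15.3078 + 1.9929) = (1.7123, 17.3007)
End effector: (1.7123, 17.3007)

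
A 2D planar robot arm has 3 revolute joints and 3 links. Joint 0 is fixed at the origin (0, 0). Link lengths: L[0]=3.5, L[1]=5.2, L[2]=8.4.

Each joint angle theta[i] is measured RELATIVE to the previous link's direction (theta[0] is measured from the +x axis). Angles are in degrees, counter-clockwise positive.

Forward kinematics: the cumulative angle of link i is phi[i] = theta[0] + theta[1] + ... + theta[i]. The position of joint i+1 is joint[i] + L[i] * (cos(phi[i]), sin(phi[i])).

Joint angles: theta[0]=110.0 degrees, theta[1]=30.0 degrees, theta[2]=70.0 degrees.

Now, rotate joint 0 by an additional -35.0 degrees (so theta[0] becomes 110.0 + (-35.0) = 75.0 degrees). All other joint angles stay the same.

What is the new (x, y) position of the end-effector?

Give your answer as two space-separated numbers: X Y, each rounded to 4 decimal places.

joint[0] = (0.0000, 0.0000)  (base)
link 0: phi[0] = 75 = 75 deg
  cos(75 deg) = 0.2588, sin(75 deg) = 0.9659
  joint[1] = (0.0000, 0.0000) + 3.5 * (0.2588, 0.9659) = (0.0000 + 0.9059, 0.0000 + 3.3807) = (0.9059, 3.3807)
link 1: phi[1] = 75 + 30 = 105 deg
  cos(105 deg) = -0.2588, sin(105 deg) = 0.9659
  joint[2] = (0.9059, 3.3807) + 5.2 * (-0.2588, 0.9659) = (0.9059 + -1.3459, 3.3807 + 5.0228) = (-0.4400, 8.4036)
link 2: phi[2] = 75 + 30 + 70 = 175 deg
  cos(175 deg) = -0.9962, sin(175 deg) = 0.0872
  joint[3] = (-0.4400, 8.4036) + 8.4 * (-0.9962, 0.0872) = (-0.4400 + -8.3680, 8.4036 + 0.7321) = (-8.8080, 9.1357)
End effector: (-8.8080, 9.1357)

Answer: -8.8080 9.1357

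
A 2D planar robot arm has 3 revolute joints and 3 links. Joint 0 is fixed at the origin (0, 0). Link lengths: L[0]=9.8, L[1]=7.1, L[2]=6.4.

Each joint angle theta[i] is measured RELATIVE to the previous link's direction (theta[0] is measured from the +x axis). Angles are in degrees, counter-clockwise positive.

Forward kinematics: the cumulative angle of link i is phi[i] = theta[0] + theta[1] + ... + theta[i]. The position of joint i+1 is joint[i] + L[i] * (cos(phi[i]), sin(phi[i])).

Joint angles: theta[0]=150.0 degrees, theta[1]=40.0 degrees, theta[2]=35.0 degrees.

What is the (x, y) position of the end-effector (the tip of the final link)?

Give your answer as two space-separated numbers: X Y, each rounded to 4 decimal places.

Answer: -20.0047 -0.8584

Derivation:
joint[0] = (0.0000, 0.0000)  (base)
link 0: phi[0] = 150 = 150 deg
  cos(150 deg) = -0.8660, sin(150 deg) = 0.5000
  joint[1] = (0.0000, 0.0000) + 9.8 * (-0.8660, 0.5000) = (0.0000 + -8.4870, 0.0000 + 4.9000) = (-8.4870, 4.9000)
link 1: phi[1] = 150 + 40 = 190 deg
  cos(190 deg) = -0.9848, sin(190 deg) = -0.1736
  joint[2] = (-8.4870, 4.9000) + 7.1 * (-0.9848, -0.1736) = (-8.4870 + -6.9921, 4.9000 + -1.2329) = (-15.4792, 3.6671)
link 2: phi[2] = 150 + 40 + 35 = 225 deg
  cos(225 deg) = -0.7071, sin(225 deg) = -0.7071
  joint[3] = (-15.4792, 3.6671) + 6.4 * (-0.7071, -0.7071) = (-15.4792 + -4.5255, 3.6671 + -4.5255) = (-20.0047, -0.8584)
End effector: (-20.0047, -0.8584)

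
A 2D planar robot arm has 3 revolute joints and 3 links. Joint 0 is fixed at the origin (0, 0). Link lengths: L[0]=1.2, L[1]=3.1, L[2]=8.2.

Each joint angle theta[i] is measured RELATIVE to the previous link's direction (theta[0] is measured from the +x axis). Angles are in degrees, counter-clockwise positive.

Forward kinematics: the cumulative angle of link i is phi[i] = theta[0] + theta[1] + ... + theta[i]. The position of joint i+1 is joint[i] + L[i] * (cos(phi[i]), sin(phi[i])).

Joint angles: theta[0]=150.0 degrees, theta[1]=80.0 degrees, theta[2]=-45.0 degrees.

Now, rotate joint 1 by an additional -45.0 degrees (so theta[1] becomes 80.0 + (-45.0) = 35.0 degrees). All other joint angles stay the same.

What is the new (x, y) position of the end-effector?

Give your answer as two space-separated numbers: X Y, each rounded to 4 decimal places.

Answer: -10.4090 5.6007

Derivation:
joint[0] = (0.0000, 0.0000)  (base)
link 0: phi[0] = 150 = 150 deg
  cos(150 deg) = -0.8660, sin(150 deg) = 0.5000
  joint[1] = (0.0000, 0.0000) + 1.2 * (-0.8660, 0.5000) = (0.0000 + -1.0392, 0.0000 + 0.6000) = (-1.0392, 0.6000)
link 1: phi[1] = 150 + 35 = 185 deg
  cos(185 deg) = -0.9962, sin(185 deg) = -0.0872
  joint[2] = (-1.0392, 0.6000) + 3.1 * (-0.9962, -0.0872) = (-1.0392 + -3.0882, 0.6000 + -0.2702) = (-4.1274, 0.3298)
link 2: phi[2] = 150 + 35 + -45 = 140 deg
  cos(140 deg) = -0.7660, sin(140 deg) = 0.6428
  joint[3] = (-4.1274, 0.3298) + 8.2 * (-0.7660, 0.6428) = (-4.1274 + -6.2816, 0.3298 + 5.2709) = (-10.4090, 5.6007)
End effector: (-10.4090, 5.6007)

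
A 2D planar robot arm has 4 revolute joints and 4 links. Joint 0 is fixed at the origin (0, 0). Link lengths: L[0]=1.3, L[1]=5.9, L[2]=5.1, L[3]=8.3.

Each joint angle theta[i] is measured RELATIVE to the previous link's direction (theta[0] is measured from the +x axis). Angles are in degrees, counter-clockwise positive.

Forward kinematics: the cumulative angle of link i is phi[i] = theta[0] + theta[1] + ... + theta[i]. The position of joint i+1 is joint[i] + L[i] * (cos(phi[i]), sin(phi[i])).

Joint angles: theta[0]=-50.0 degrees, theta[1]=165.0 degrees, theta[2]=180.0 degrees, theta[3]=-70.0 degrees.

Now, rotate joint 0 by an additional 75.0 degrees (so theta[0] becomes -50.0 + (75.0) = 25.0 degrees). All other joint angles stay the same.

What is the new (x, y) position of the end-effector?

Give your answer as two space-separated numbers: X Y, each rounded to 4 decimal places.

joint[0] = (0.0000, 0.0000)  (base)
link 0: phi[0] = 25 = 25 deg
  cos(25 deg) = 0.9063, sin(25 deg) = 0.4226
  joint[1] = (0.0000, 0.0000) + 1.3 * (0.9063, 0.4226) = (0.0000 + 1.1782, 0.0000 + 0.5494) = (1.1782, 0.5494)
link 1: phi[1] = 25 + 165 = 190 deg
  cos(190 deg) = -0.9848, sin(190 deg) = -0.1736
  joint[2] = (1.1782, 0.5494) + 5.9 * (-0.9848, -0.1736) = (1.1782 + -5.8104, 0.5494 + -1.0245) = (-4.6322, -0.4751)
link 2: phi[2] = 25 + 165 + 180 = 370 deg
  cos(370 deg) = 0.9848, sin(370 deg) = 0.1736
  joint[3] = (-4.6322, -0.4751) + 5.1 * (0.9848, 0.1736) = (-4.6322 + 5.0225, -0.4751 + 0.8856) = (0.3904, 0.4105)
link 3: phi[3] = 25 + 165 + 180 + -70 = 300 deg
  cos(300 deg) = 0.5000, sin(300 deg) = -0.8660
  joint[4] = (0.3904, 0.4105) + 8.3 * (0.5000, -0.8660) = (0.3904 + 4.1500, 0.4105 + -7.1880) = (4.5404, -6.7775)
End effector: (4.5404, -6.7775)

Answer: 4.5404 -6.7775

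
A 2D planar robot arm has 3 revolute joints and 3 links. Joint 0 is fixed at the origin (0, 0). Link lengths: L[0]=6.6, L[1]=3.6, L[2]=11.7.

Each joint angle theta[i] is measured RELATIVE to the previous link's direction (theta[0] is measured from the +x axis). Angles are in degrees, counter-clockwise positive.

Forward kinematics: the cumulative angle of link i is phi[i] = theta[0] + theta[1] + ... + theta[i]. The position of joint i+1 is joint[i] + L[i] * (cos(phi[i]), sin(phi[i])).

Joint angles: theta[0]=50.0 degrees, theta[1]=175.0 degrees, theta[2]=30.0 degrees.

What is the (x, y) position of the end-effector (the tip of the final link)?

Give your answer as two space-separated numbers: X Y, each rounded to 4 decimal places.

Answer: -1.3314 -8.7910

Derivation:
joint[0] = (0.0000, 0.0000)  (base)
link 0: phi[0] = 50 = 50 deg
  cos(50 deg) = 0.6428, sin(50 deg) = 0.7660
  joint[1] = (0.0000, 0.0000) + 6.6 * (0.6428, 0.7660) = (0.0000 + 4.2424, 0.0000 + 5.0559) = (4.2424, 5.0559)
link 1: phi[1] = 50 + 175 = 225 deg
  cos(225 deg) = -0.7071, sin(225 deg) = -0.7071
  joint[2] = (4.2424, 5.0559) + 3.6 * (-0.7071, -0.7071) = (4.2424 + -2.5456, 5.0559 + -2.5456) = (1.6968, 2.5103)
link 2: phi[2] = 50 + 175 + 30 = 255 deg
  cos(255 deg) = -0.2588, sin(255 deg) = -0.9659
  joint[3] = (1.6968, 2.5103) + 11.7 * (-0.2588, -0.9659) = (1.6968 + -3.0282, 2.5103 + -11.3013) = (-1.3314, -8.7910)
End effector: (-1.3314, -8.7910)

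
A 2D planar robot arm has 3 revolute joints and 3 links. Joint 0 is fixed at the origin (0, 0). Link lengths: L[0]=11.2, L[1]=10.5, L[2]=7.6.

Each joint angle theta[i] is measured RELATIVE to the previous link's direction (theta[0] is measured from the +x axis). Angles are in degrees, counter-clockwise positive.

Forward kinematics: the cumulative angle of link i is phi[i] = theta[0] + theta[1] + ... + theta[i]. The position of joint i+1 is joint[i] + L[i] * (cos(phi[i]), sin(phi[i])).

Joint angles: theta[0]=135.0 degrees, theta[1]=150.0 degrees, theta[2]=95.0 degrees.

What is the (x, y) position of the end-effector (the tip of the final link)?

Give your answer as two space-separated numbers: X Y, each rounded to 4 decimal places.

Answer: 1.9397 0.3767

Derivation:
joint[0] = (0.0000, 0.0000)  (base)
link 0: phi[0] = 135 = 135 deg
  cos(135 deg) = -0.7071, sin(135 deg) = 0.7071
  joint[1] = (0.0000, 0.0000) + 11.2 * (-0.7071, 0.7071) = (0.0000 + -7.9196, 0.0000 + 7.9196) = (-7.9196, 7.9196)
link 1: phi[1] = 135 + 150 = 285 deg
  cos(285 deg) = 0.2588, sin(285 deg) = -0.9659
  joint[2] = (-7.9196, 7.9196) + 10.5 * (0.2588, -0.9659) = (-7.9196 + 2.7176, 7.9196 + -10.1422) = (-5.2020, -2.2226)
link 2: phi[2] = 135 + 150 + 95 = 380 deg
  cos(380 deg) = 0.9397, sin(380 deg) = 0.3420
  joint[3] = (-5.2020, -2.2226) + 7.6 * (0.9397, 0.3420) = (-5.2020 + 7.1417, -2.2226 + 2.5994) = (1.9397, 0.3767)
End effector: (1.9397, 0.3767)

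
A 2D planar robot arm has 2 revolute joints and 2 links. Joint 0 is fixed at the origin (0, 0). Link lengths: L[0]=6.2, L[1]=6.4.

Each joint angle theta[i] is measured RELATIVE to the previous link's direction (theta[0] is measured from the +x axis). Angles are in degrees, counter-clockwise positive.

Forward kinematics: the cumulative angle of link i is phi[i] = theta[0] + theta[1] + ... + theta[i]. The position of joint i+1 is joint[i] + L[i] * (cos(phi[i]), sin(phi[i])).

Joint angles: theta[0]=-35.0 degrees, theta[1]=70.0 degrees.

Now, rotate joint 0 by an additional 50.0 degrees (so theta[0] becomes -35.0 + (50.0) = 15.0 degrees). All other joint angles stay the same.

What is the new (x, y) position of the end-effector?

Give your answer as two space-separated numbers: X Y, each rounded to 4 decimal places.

Answer: 6.5465 7.9803

Derivation:
joint[0] = (0.0000, 0.0000)  (base)
link 0: phi[0] = 15 = 15 deg
  cos(15 deg) = 0.9659, sin(15 deg) = 0.2588
  joint[1] = (0.0000, 0.0000) + 6.2 * (0.9659, 0.2588) = (0.0000 + 5.9887, 0.0000 + 1.6047) = (5.9887, 1.6047)
link 1: phi[1] = 15 + 70 = 85 deg
  cos(85 deg) = 0.0872, sin(85 deg) = 0.9962
  joint[2] = (5.9887, 1.6047) + 6.4 * (0.0872, 0.9962) = (5.9887 + 0.5578, 1.6047 + 6.3756) = (6.5465, 7.9803)
End effector: (6.5465, 7.9803)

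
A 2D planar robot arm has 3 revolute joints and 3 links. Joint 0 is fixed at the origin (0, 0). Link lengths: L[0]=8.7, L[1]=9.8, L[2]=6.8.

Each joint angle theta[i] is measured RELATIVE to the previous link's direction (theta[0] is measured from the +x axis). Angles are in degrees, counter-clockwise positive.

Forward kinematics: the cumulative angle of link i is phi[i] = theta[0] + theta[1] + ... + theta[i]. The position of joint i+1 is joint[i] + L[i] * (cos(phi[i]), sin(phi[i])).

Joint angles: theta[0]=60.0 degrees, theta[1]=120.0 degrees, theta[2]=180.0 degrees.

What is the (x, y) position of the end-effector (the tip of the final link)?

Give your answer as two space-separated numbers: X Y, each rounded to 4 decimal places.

Answer: 1.3500 7.5344

Derivation:
joint[0] = (0.0000, 0.0000)  (base)
link 0: phi[0] = 60 = 60 deg
  cos(60 deg) = 0.5000, sin(60 deg) = 0.8660
  joint[1] = (0.0000, 0.0000) + 8.7 * (0.5000, 0.8660) = (0.0000 + 4.3500, 0.0000 + 7.5344) = (4.3500, 7.5344)
link 1: phi[1] = 60 + 120 = 180 deg
  cos(180 deg) = -1.0000, sin(180 deg) = 0.0000
  joint[2] = (4.3500, 7.5344) + 9.8 * (-1.0000, 0.0000) = (4.3500 + -9.8000, 7.5344 + 0.0000) = (-5.4500, 7.5344)
link 2: phi[2] = 60 + 120 + 180 = 360 deg
  cos(360 deg) = 1.0000, sin(360 deg) = -0.0000
  joint[3] = (-5.4500, 7.5344) + 6.8 * (1.0000, -0.0000) = (-5.4500 + 6.8000, 7.5344 + -0.0000) = (1.3500, 7.5344)
End effector: (1.3500, 7.5344)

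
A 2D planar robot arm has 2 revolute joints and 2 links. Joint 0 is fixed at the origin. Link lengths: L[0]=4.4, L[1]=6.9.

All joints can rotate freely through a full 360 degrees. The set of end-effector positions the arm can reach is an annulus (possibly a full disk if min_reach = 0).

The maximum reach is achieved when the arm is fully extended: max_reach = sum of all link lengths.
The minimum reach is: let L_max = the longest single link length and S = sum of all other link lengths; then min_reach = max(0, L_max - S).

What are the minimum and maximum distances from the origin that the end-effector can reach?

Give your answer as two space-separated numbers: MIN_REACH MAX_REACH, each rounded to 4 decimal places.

Link lengths: [4.4, 6.9]
max_reach = 4.4 + 6.9 = 11.3
L_max = max([4.4, 6.9]) = 6.9
S (sum of others) = 11.3 - 6.9 = 4.4
min_reach = max(0, 6.9 - 4.4) = max(0, 2.5) = 2.5

Answer: 2.5000 11.3000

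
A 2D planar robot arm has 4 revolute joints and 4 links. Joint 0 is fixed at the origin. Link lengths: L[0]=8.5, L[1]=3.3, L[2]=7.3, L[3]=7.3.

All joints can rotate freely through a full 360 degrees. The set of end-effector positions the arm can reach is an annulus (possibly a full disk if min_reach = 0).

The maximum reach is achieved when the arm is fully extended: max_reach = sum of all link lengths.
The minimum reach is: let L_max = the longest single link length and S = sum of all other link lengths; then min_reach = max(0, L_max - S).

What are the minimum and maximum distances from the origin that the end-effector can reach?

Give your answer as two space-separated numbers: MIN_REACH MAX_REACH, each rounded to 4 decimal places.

Link lengths: [8.5, 3.3, 7.3, 7.3]
max_reach = 8.5 + 3.3 + 7.3 + 7.3 = 26.4
L_max = max([8.5, 3.3, 7.3, 7.3]) = 8.5
S (sum of others) = 26.4 - 8.5 = 17.9
min_reach = max(0, 8.5 - 17.9) = max(0, -9.4) = 0

Answer: 0.0000 26.4000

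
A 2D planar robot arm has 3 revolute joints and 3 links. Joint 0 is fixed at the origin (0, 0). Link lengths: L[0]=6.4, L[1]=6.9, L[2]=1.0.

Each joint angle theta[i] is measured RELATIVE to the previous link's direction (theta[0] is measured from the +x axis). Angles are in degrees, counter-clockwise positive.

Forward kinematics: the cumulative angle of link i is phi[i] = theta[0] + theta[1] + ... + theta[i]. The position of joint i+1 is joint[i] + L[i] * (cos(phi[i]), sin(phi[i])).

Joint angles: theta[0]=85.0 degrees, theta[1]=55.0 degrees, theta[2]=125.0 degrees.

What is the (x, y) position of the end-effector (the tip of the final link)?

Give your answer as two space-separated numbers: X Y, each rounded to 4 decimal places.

joint[0] = (0.0000, 0.0000)  (base)
link 0: phi[0] = 85 = 85 deg
  cos(85 deg) = 0.0872, sin(85 deg) = 0.9962
  joint[1] = (0.0000, 0.0000) + 6.4 * (0.0872, 0.9962) = (0.0000 + 0.5578, 0.0000 + 6.3756) = (0.5578, 6.3756)
link 1: phi[1] = 85 + 55 = 140 deg
  cos(140 deg) = -0.7660, sin(140 deg) = 0.6428
  joint[2] = (0.5578, 6.3756) + 6.9 * (-0.7660, 0.6428) = (0.5578 + -5.2857, 6.3756 + 4.4352) = (-4.7279, 10.8109)
link 2: phi[2] = 85 + 55 + 125 = 265 deg
  cos(265 deg) = -0.0872, sin(265 deg) = -0.9962
  joint[3] = (-4.7279, 10.8109) + 1 * (-0.0872, -0.9962) = (-4.7279 + -0.0872, 10.8109 + -0.9962) = (-4.8151, 9.8147)
End effector: (-4.8151, 9.8147)

Answer: -4.8151 9.8147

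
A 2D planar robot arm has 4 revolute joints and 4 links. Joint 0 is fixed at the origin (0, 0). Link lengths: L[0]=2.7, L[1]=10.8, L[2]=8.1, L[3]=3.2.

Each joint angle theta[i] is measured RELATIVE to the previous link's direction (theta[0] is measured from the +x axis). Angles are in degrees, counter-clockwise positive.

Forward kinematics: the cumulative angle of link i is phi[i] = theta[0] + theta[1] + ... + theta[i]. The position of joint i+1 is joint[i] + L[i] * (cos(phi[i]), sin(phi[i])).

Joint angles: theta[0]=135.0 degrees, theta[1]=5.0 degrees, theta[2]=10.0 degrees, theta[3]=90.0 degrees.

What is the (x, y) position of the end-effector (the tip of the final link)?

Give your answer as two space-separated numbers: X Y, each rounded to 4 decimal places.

joint[0] = (0.0000, 0.0000)  (base)
link 0: phi[0] = 135 = 135 deg
  cos(135 deg) = -0.7071, sin(135 deg) = 0.7071
  joint[1] = (0.0000, 0.0000) + 2.7 * (-0.7071, 0.7071) = (0.0000 + -1.9092, 0.0000 + 1.9092) = (-1.9092, 1.9092)
link 1: phi[1] = 135 + 5 = 140 deg
  cos(140 deg) = -0.7660, sin(140 deg) = 0.6428
  joint[2] = (-1.9092, 1.9092) + 10.8 * (-0.7660, 0.6428) = (-1.9092 + -8.2733, 1.9092 + 6.9421) = (-10.1825, 8.8513)
link 2: phi[2] = 135 + 5 + 10 = 150 deg
  cos(150 deg) = -0.8660, sin(150 deg) = 0.5000
  joint[3] = (-10.1825, 8.8513) + 8.1 * (-0.8660, 0.5000) = (-10.1825 + -7.0148, 8.8513 + 4.0500) = (-17.1973, 12.9013)
link 3: phi[3] = 135 + 5 + 10 + 90 = 240 deg
  cos(240 deg) = -0.5000, sin(240 deg) = -0.8660
  joint[4] = (-17.1973, 12.9013) + 3.2 * (-0.5000, -0.8660) = (-17.1973 + -1.6000, 12.9013 + -2.7713) = (-18.7973, 10.1300)
End effector: (-18.7973, 10.1300)

Answer: -18.7973 10.1300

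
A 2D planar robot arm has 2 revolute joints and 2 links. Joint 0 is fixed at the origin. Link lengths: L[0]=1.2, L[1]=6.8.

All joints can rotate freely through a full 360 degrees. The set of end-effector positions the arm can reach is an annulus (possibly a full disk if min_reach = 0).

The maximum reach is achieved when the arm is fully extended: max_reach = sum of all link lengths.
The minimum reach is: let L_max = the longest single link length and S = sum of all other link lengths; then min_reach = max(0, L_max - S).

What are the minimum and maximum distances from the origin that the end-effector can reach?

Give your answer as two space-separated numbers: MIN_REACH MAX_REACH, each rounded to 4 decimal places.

Answer: 5.6000 8.0000

Derivation:
Link lengths: [1.2, 6.8]
max_reach = 1.2 + 6.8 = 8
L_max = max([1.2, 6.8]) = 6.8
S (sum of others) = 8 - 6.8 = 1.2
min_reach = max(0, 6.8 - 1.2) = max(0, 5.6) = 5.6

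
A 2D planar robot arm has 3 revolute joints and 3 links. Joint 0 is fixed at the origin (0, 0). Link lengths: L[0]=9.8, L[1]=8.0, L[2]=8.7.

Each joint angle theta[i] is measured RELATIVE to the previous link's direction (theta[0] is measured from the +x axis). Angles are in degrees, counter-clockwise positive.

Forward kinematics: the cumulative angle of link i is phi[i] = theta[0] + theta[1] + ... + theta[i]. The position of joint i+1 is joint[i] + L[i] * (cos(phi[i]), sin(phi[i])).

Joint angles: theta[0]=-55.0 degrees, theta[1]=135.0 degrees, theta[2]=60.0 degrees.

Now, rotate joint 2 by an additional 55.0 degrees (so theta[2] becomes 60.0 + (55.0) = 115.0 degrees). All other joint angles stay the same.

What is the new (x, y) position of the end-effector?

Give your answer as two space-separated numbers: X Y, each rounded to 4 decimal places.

joint[0] = (0.0000, 0.0000)  (base)
link 0: phi[0] = -55 = -55 deg
  cos(-55 deg) = 0.5736, sin(-55 deg) = -0.8192
  joint[1] = (0.0000, 0.0000) + 9.8 * (0.5736, -0.8192) = (0.0000 + 5.6210, 0.0000 + -8.0277) = (5.6210, -8.0277)
link 1: phi[1] = -55 + 135 = 80 deg
  cos(80 deg) = 0.1736, sin(80 deg) = 0.9848
  joint[2] = (5.6210, -8.0277) + 8 * (0.1736, 0.9848) = (5.6210 + 1.3892, -8.0277 + 7.8785) = (7.0102, -0.1492)
link 2: phi[2] = -55 + 135 + 115 = 195 deg
  cos(195 deg) = -0.9659, sin(195 deg) = -0.2588
  joint[3] = (7.0102, -0.1492) + 8.7 * (-0.9659, -0.2588) = (7.0102 + -8.4036, -0.1492 + -2.2517) = (-1.3933, -2.4010)
End effector: (-1.3933, -2.4010)

Answer: -1.3933 -2.4010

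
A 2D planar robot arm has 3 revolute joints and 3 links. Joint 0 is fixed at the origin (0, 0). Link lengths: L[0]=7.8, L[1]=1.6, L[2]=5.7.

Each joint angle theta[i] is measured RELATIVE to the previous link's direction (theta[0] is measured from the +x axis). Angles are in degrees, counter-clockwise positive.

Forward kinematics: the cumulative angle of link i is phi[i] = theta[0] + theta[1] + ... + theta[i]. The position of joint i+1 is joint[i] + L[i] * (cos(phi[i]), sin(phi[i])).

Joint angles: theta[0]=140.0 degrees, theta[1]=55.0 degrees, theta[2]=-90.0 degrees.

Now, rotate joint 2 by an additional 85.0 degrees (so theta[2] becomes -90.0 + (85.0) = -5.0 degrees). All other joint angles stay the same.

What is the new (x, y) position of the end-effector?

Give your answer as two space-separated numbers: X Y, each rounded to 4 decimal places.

Answer: -13.1340 3.6098

Derivation:
joint[0] = (0.0000, 0.0000)  (base)
link 0: phi[0] = 140 = 140 deg
  cos(140 deg) = -0.7660, sin(140 deg) = 0.6428
  joint[1] = (0.0000, 0.0000) + 7.8 * (-0.7660, 0.6428) = (0.0000 + -5.9751, 0.0000 + 5.0137) = (-5.9751, 5.0137)
link 1: phi[1] = 140 + 55 = 195 deg
  cos(195 deg) = -0.9659, sin(195 deg) = -0.2588
  joint[2] = (-5.9751, 5.0137) + 1.6 * (-0.9659, -0.2588) = (-5.9751 + -1.5455, 5.0137 + -0.4141) = (-7.5206, 4.5996)
link 2: phi[2] = 140 + 55 + -5 = 190 deg
  cos(190 deg) = -0.9848, sin(190 deg) = -0.1736
  joint[3] = (-7.5206, 4.5996) + 5.7 * (-0.9848, -0.1736) = (-7.5206 + -5.6134, 4.5996 + -0.9898) = (-13.1340, 3.6098)
End effector: (-13.1340, 3.6098)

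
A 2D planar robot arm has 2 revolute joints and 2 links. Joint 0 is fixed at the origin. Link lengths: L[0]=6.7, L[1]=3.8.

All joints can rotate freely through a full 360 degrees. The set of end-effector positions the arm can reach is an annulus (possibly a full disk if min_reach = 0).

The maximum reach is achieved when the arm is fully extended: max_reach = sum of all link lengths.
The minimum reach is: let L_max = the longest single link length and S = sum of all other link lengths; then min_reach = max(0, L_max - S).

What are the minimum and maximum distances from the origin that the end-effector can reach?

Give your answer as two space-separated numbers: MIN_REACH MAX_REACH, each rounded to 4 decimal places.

Answer: 2.9000 10.5000

Derivation:
Link lengths: [6.7, 3.8]
max_reach = 6.7 + 3.8 = 10.5
L_max = max([6.7, 3.8]) = 6.7
S (sum of others) = 10.5 - 6.7 = 3.8
min_reach = max(0, 6.7 - 3.8) = max(0, 2.9) = 2.9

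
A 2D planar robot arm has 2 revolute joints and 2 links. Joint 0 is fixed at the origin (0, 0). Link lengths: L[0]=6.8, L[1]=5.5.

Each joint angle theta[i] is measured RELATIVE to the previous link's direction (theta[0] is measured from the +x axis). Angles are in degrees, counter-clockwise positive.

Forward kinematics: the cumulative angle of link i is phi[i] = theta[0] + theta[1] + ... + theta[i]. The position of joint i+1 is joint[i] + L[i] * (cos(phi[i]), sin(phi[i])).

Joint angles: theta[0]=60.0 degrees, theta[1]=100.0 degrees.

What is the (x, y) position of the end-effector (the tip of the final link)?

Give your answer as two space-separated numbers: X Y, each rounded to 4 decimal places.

joint[0] = (0.0000, 0.0000)  (base)
link 0: phi[0] = 60 = 60 deg
  cos(60 deg) = 0.5000, sin(60 deg) = 0.8660
  joint[1] = (0.0000, 0.0000) + 6.8 * (0.5000, 0.8660) = (0.0000 + 3.4000, 0.0000 + 5.8890) = (3.4000, 5.8890)
link 1: phi[1] = 60 + 100 = 160 deg
  cos(160 deg) = -0.9397, sin(160 deg) = 0.3420
  joint[2] = (3.4000, 5.8890) + 5.5 * (-0.9397, 0.3420) = (3.4000 + -5.1683, 5.8890 + 1.8811) = (-1.7683, 7.7701)
End effector: (-1.7683, 7.7701)

Answer: -1.7683 7.7701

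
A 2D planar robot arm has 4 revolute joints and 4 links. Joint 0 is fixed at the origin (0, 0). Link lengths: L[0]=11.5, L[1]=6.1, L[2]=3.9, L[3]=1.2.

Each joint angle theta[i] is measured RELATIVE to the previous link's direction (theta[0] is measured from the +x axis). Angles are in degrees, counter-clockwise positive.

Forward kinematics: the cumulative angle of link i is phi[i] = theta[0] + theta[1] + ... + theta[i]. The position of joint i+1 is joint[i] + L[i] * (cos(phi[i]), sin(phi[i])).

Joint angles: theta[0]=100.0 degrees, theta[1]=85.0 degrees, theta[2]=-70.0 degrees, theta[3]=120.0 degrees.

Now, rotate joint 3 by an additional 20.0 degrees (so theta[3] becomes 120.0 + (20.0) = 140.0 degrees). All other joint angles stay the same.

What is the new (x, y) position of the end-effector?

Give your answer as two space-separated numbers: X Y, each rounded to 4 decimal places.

joint[0] = (0.0000, 0.0000)  (base)
link 0: phi[0] = 100 = 100 deg
  cos(100 deg) = -0.1736, sin(100 deg) = 0.9848
  joint[1] = (0.0000, 0.0000) + 11.5 * (-0.1736, 0.9848) = (0.0000 + -1.9970, 0.0000 + 11.3253) = (-1.9970, 11.3253)
link 1: phi[1] = 100 + 85 = 185 deg
  cos(185 deg) = -0.9962, sin(185 deg) = -0.0872
  joint[2] = (-1.9970, 11.3253) + 6.1 * (-0.9962, -0.0872) = (-1.9970 + -6.0768, 11.3253 + -0.5317) = (-8.0737, 10.7936)
link 2: phi[2] = 100 + 85 + -70 = 115 deg
  cos(115 deg) = -0.4226, sin(115 deg) = 0.9063
  joint[3] = (-8.0737, 10.7936) + 3.9 * (-0.4226, 0.9063) = (-8.0737 + -1.6482, 10.7936 + 3.5346) = (-9.7220, 14.3282)
link 3: phi[3] = 100 + 85 + -70 + 140 = 255 deg
  cos(255 deg) = -0.2588, sin(255 deg) = -0.9659
  joint[4] = (-9.7220, 14.3282) + 1.2 * (-0.2588, -0.9659) = (-9.7220 + -0.3106, 14.3282 + -1.1591) = (-10.0325, 13.1691)
End effector: (-10.0325, 13.1691)

Answer: -10.0325 13.1691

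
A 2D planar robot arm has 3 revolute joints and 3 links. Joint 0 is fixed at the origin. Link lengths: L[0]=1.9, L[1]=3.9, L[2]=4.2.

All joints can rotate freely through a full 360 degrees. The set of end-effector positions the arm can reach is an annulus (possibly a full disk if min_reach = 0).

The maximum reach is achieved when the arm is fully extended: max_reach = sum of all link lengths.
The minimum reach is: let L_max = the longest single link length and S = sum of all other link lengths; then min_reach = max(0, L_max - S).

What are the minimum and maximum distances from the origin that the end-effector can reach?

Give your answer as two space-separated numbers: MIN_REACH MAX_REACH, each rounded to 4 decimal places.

Link lengths: [1.9, 3.9, 4.2]
max_reach = 1.9 + 3.9 + 4.2 = 10
L_max = max([1.9, 3.9, 4.2]) = 4.2
S (sum of others) = 10 - 4.2 = 5.8
min_reach = max(0, 4.2 - 5.8) = max(0, -1.6) = 0

Answer: 0.0000 10.0000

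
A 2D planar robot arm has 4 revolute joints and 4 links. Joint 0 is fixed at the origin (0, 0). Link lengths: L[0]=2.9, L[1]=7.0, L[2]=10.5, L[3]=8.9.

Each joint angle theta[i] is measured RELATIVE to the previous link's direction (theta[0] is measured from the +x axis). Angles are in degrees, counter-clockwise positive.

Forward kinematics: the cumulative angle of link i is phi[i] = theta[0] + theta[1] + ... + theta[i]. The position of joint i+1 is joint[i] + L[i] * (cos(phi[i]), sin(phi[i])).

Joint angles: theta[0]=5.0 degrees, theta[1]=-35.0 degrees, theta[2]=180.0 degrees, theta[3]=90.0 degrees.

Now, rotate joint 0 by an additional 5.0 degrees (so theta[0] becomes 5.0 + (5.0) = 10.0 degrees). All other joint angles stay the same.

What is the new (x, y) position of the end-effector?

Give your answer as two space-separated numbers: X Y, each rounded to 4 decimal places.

joint[0] = (0.0000, 0.0000)  (base)
link 0: phi[0] = 10 = 10 deg
  cos(10 deg) = 0.9848, sin(10 deg) = 0.1736
  joint[1] = (0.0000, 0.0000) + 2.9 * (0.9848, 0.1736) = (0.0000 + 2.8559, 0.0000 + 0.5036) = (2.8559, 0.5036)
link 1: phi[1] = 10 + -35 = -25 deg
  cos(-25 deg) = 0.9063, sin(-25 deg) = -0.4226
  joint[2] = (2.8559, 0.5036) + 7 * (0.9063, -0.4226) = (2.8559 + 6.3442, 0.5036 + -2.9583) = (9.2001, -2.4547)
link 2: phi[2] = 10 + -35 + 180 = 155 deg
  cos(155 deg) = -0.9063, sin(155 deg) = 0.4226
  joint[3] = (9.2001, -2.4547) + 10.5 * (-0.9063, 0.4226) = (9.2001 + -9.5162, -2.4547 + 4.4375) = (-0.3161, 1.9827)
link 3: phi[3] = 10 + -35 + 180 + 90 = 245 deg
  cos(245 deg) = -0.4226, sin(245 deg) = -0.9063
  joint[4] = (-0.3161, 1.9827) + 8.9 * (-0.4226, -0.9063) = (-0.3161 + -3.7613, 1.9827 + -8.0661) = (-4.0774, -6.0834)
End effector: (-4.0774, -6.0834)

Answer: -4.0774 -6.0834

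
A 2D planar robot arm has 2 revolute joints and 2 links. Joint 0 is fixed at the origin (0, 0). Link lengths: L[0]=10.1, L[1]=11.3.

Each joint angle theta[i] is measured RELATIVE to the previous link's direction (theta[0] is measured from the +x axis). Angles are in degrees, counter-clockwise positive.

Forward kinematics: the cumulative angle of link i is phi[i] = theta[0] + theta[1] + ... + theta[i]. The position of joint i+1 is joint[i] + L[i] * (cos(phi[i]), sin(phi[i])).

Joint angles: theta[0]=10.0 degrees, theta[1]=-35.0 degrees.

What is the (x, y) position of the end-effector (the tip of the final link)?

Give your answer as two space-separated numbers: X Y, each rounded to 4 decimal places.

joint[0] = (0.0000, 0.0000)  (base)
link 0: phi[0] = 10 = 10 deg
  cos(10 deg) = 0.9848, sin(10 deg) = 0.1736
  joint[1] = (0.0000, 0.0000) + 10.1 * (0.9848, 0.1736) = (0.0000 + 9.9466, 0.0000 + 1.7538) = (9.9466, 1.7538)
link 1: phi[1] = 10 + -35 = -25 deg
  cos(-25 deg) = 0.9063, sin(-25 deg) = -0.4226
  joint[2] = (9.9466, 1.7538) + 11.3 * (0.9063, -0.4226) = (9.9466 + 10.2413, 1.7538 + -4.7756) = (20.1878, -3.0217)
End effector: (20.1878, -3.0217)

Answer: 20.1878 -3.0217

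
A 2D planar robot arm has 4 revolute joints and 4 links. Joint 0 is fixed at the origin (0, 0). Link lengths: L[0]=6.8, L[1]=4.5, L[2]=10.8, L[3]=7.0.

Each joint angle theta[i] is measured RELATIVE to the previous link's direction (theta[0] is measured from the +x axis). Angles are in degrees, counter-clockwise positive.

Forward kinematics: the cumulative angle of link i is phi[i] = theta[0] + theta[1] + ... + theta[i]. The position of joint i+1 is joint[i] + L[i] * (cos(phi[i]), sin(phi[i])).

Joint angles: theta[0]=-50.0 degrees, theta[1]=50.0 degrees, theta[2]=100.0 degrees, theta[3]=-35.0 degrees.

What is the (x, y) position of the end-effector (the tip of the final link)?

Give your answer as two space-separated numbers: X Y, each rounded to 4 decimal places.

Answer: 9.9539 11.7710

Derivation:
joint[0] = (0.0000, 0.0000)  (base)
link 0: phi[0] = -50 = -50 deg
  cos(-50 deg) = 0.6428, sin(-50 deg) = -0.7660
  joint[1] = (0.0000, 0.0000) + 6.8 * (0.6428, -0.7660) = (0.0000 + 4.3710, 0.0000 + -5.2091) = (4.3710, -5.2091)
link 1: phi[1] = -50 + 50 = 0 deg
  cos(0 deg) = 1.0000, sin(0 deg) = 0.0000
  joint[2] = (4.3710, -5.2091) + 4.5 * (1.0000, 0.0000) = (4.3710 + 4.5000, -5.2091 + 0.0000) = (8.8710, -5.2091)
link 2: phi[2] = -50 + 50 + 100 = 100 deg
  cos(100 deg) = -0.1736, sin(100 deg) = 0.9848
  joint[3] = (8.8710, -5.2091) + 10.8 * (-0.1736, 0.9848) = (8.8710 + -1.8754, -5.2091 + 10.6359) = (6.9956, 5.4268)
link 3: phi[3] = -50 + 50 + 100 + -35 = 65 deg
  cos(65 deg) = 0.4226, sin(65 deg) = 0.9063
  joint[4] = (6.9956, 5.4268) + 7 * (0.4226, 0.9063) = (6.9956 + 2.9583, 5.4268 + 6.3442) = (9.9539, 11.7710)
End effector: (9.9539, 11.7710)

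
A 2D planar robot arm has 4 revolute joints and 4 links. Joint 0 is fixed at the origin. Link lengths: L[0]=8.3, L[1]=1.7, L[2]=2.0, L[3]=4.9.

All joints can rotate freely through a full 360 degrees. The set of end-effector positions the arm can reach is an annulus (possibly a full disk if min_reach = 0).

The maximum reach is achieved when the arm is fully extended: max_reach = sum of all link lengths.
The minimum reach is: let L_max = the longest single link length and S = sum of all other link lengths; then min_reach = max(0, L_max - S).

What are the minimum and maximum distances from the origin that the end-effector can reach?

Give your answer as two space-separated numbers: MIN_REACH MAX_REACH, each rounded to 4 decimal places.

Answer: 0.0000 16.9000

Derivation:
Link lengths: [8.3, 1.7, 2.0, 4.9]
max_reach = 8.3 + 1.7 + 2 + 4.9 = 16.9
L_max = max([8.3, 1.7, 2.0, 4.9]) = 8.3
S (sum of others) = 16.9 - 8.3 = 8.6
min_reach = max(0, 8.3 - 8.6) = max(0, -0.3) = 0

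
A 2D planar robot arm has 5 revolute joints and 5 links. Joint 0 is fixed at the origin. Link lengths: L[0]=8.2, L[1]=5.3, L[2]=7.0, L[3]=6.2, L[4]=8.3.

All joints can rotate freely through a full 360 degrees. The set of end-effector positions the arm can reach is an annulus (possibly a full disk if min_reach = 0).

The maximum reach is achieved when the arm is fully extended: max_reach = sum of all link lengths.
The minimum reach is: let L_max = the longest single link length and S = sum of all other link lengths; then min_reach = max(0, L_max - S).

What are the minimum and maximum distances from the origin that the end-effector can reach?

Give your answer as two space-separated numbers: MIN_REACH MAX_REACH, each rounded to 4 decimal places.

Link lengths: [8.2, 5.3, 7.0, 6.2, 8.3]
max_reach = 8.2 + 5.3 + 7 + 6.2 + 8.3 = 35
L_max = max([8.2, 5.3, 7.0, 6.2, 8.3]) = 8.3
S (sum of others) = 35 - 8.3 = 26.7
min_reach = max(0, 8.3 - 26.7) = max(0, -18.4) = 0

Answer: 0.0000 35.0000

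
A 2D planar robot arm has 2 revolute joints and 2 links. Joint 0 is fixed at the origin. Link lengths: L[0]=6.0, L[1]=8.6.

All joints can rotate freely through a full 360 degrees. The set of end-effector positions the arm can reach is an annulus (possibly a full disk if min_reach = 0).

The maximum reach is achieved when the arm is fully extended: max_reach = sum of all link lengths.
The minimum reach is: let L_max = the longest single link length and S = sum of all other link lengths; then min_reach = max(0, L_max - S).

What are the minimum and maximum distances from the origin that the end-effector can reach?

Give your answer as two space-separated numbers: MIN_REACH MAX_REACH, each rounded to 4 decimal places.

Answer: 2.6000 14.6000

Derivation:
Link lengths: [6.0, 8.6]
max_reach = 6 + 8.6 = 14.6
L_max = max([6.0, 8.6]) = 8.6
S (sum of others) = 14.6 - 8.6 = 6
min_reach = max(0, 8.6 - 6) = max(0, 2.6) = 2.6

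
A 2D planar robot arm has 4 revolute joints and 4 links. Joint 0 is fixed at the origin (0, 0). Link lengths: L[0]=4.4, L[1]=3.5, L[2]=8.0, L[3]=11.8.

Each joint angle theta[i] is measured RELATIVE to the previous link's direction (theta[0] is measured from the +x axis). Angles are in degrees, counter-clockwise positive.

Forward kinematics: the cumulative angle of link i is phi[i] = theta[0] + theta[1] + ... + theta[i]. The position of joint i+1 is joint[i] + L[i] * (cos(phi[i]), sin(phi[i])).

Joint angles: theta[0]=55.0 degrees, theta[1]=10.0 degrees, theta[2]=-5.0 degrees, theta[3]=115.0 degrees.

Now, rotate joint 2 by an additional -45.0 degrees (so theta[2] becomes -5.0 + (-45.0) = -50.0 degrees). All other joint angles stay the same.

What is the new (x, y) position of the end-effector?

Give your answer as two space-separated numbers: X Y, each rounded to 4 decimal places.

joint[0] = (0.0000, 0.0000)  (base)
link 0: phi[0] = 55 = 55 deg
  cos(55 deg) = 0.5736, sin(55 deg) = 0.8192
  joint[1] = (0.0000, 0.0000) + 4.4 * (0.5736, 0.8192) = (0.0000 + 2.5237, 0.0000 + 3.6043) = (2.5237, 3.6043)
link 1: phi[1] = 55 + 10 = 65 deg
  cos(65 deg) = 0.4226, sin(65 deg) = 0.9063
  joint[2] = (2.5237, 3.6043) + 3.5 * (0.4226, 0.9063) = (2.5237 + 1.4792, 3.6043 + 3.1721) = (4.0029, 6.7763)
link 2: phi[2] = 55 + 10 + -50 = 15 deg
  cos(15 deg) = 0.9659, sin(15 deg) = 0.2588
  joint[3] = (4.0029, 6.7763) + 8 * (0.9659, 0.2588) = (4.0029 + 7.7274, 6.7763 + 2.0706) = (11.7303, 8.8469)
link 3: phi[3] = 55 + 10 + -50 + 115 = 130 deg
  cos(130 deg) = -0.6428, sin(130 deg) = 0.7660
  joint[4] = (11.7303, 8.8469) + 11.8 * (-0.6428, 0.7660) = (11.7303 + -7.5849, 8.8469 + 9.0393) = (4.1454, 17.8862)
End effector: (4.1454, 17.8862)

Answer: 4.1454 17.8862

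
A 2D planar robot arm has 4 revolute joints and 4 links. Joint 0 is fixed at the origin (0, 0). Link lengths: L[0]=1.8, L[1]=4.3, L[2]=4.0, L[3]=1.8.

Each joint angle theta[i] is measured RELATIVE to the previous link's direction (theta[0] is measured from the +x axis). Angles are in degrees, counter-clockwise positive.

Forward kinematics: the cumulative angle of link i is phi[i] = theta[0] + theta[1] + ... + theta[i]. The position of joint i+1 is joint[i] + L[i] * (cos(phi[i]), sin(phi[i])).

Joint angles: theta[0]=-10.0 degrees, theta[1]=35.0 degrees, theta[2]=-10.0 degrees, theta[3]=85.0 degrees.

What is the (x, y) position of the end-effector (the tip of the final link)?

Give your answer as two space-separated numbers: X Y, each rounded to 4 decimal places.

Answer: 9.2209 4.3126

Derivation:
joint[0] = (0.0000, 0.0000)  (base)
link 0: phi[0] = -10 = -10 deg
  cos(-10 deg) = 0.9848, sin(-10 deg) = -0.1736
  joint[1] = (0.0000, 0.0000) + 1.8 * (0.9848, -0.1736) = (0.0000 + 1.7727, 0.0000 + -0.3126) = (1.7727, -0.3126)
link 1: phi[1] = -10 + 35 = 25 deg
  cos(25 deg) = 0.9063, sin(25 deg) = 0.4226
  joint[2] = (1.7727, -0.3126) + 4.3 * (0.9063, 0.4226) = (1.7727 + 3.8971, -0.3126 + 1.8173) = (5.6698, 1.5047)
link 2: phi[2] = -10 + 35 + -10 = 15 deg
  cos(15 deg) = 0.9659, sin(15 deg) = 0.2588
  joint[3] = (5.6698, 1.5047) + 4 * (0.9659, 0.2588) = (5.6698 + 3.8637, 1.5047 + 1.0353) = (9.5335, 2.5400)
link 3: phi[3] = -10 + 35 + -10 + 85 = 100 deg
  cos(100 deg) = -0.1736, sin(100 deg) = 0.9848
  joint[4] = (9.5335, 2.5400) + 1.8 * (-0.1736, 0.9848) = (9.5335 + -0.3126, 2.5400 + 1.7727) = (9.2209, 4.3126)
End effector: (9.2209, 4.3126)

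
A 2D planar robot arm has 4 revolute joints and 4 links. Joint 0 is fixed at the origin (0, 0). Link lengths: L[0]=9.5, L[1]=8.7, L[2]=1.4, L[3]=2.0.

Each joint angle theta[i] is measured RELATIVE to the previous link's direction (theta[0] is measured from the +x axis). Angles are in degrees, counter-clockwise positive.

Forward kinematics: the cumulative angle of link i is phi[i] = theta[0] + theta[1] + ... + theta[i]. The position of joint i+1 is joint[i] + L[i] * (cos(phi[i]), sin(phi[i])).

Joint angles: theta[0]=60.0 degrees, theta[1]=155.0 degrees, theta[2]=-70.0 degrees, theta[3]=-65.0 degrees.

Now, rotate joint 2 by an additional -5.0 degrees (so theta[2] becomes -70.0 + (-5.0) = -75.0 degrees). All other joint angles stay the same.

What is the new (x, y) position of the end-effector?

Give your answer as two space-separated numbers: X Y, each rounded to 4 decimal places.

Answer: -2.9314 6.0689

Derivation:
joint[0] = (0.0000, 0.0000)  (base)
link 0: phi[0] = 60 = 60 deg
  cos(60 deg) = 0.5000, sin(60 deg) = 0.8660
  joint[1] = (0.0000, 0.0000) + 9.5 * (0.5000, 0.8660) = (0.0000 + 4.7500, 0.0000 + 8.2272) = (4.7500, 8.2272)
link 1: phi[1] = 60 + 155 = 215 deg
  cos(215 deg) = -0.8192, sin(215 deg) = -0.5736
  joint[2] = (4.7500, 8.2272) + 8.7 * (-0.8192, -0.5736) = (4.7500 + -7.1266, 8.2272 + -4.9901) = (-2.3766, 3.2371)
link 2: phi[2] = 60 + 155 + -75 = 140 deg
  cos(140 deg) = -0.7660, sin(140 deg) = 0.6428
  joint[3] = (-2.3766, 3.2371) + 1.4 * (-0.7660, 0.6428) = (-2.3766 + -1.0725, 3.2371 + 0.8999) = (-3.4491, 4.1370)
link 3: phi[3] = 60 + 155 + -75 + -65 = 75 deg
  cos(75 deg) = 0.2588, sin(75 deg) = 0.9659
  joint[4] = (-3.4491, 4.1370) + 2 * (0.2588, 0.9659) = (-3.4491 + 0.5176, 4.1370 + 1.9319) = (-2.9314, 6.0689)
End effector: (-2.9314, 6.0689)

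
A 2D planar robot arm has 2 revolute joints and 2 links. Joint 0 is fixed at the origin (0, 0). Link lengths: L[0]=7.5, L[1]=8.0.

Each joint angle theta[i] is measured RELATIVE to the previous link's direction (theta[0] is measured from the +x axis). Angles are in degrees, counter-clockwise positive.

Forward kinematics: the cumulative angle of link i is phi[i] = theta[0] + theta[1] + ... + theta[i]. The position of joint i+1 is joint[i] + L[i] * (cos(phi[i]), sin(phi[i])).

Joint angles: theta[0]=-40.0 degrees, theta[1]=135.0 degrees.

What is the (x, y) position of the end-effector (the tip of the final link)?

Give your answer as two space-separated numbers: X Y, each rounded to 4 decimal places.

Answer: 5.0481 3.1487

Derivation:
joint[0] = (0.0000, 0.0000)  (base)
link 0: phi[0] = -40 = -40 deg
  cos(-40 deg) = 0.7660, sin(-40 deg) = -0.6428
  joint[1] = (0.0000, 0.0000) + 7.5 * (0.7660, -0.6428) = (0.0000 + 5.7453, 0.0000 + -4.8209) = (5.7453, -4.8209)
link 1: phi[1] = -40 + 135 = 95 deg
  cos(95 deg) = -0.0872, sin(95 deg) = 0.9962
  joint[2] = (5.7453, -4.8209) + 8 * (-0.0872, 0.9962) = (5.7453 + -0.6972, -4.8209 + 7.9696) = (5.0481, 3.1487)
End effector: (5.0481, 3.1487)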